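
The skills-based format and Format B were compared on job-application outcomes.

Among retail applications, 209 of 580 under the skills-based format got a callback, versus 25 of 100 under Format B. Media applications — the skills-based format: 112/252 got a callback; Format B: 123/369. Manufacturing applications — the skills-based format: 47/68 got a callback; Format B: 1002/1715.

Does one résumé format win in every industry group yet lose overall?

Retail: the skills-based format 209/580 = 36.0%, Format B 25/100 = 25.0% → the skills-based format
Media: the skills-based format 112/252 = 44.4%, Format B 123/369 = 33.3% → the skills-based format
Manufacturing: the skills-based format 47/68 = 69.1%, Format B 1002/1715 = 58.4% → the skills-based format
Overall: the skills-based format 368/900 = 40.9%, Format B 1150/2184 = 52.7% → Format B
The skills-based format wins each industry group but Format B wins overall — the comparison reverses. The skills-based format's applications skew toward retail, which has a lower base rate.

Yes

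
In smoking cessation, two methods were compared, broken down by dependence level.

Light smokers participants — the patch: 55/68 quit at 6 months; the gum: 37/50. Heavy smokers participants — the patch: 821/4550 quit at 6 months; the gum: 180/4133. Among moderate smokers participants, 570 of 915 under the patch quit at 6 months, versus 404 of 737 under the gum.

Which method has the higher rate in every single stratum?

the patch

Light smokers: the patch 55/68 = 80.9%, the gum 37/50 = 74.0% → the patch
Heavy smokers: the patch 821/4550 = 18.0%, the gum 180/4133 = 4.4% → the patch
Moderate smokers: the patch 570/915 = 62.3%, the gum 404/737 = 54.8% → the patch
The patch has the higher rate in all 3 groups.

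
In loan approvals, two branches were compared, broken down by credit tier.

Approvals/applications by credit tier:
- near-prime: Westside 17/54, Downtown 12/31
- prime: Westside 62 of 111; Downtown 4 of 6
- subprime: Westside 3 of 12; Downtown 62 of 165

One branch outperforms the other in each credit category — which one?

Near-prime: Westside 17/54 = 31.5%, Downtown 12/31 = 38.7% → Downtown
Prime: Westside 62/111 = 55.9%, Downtown 4/6 = 66.7% → Downtown
Subprime: Westside 3/12 = 25.0%, Downtown 62/165 = 37.6% → Downtown
Downtown has the higher rate in all 3 groups.

Downtown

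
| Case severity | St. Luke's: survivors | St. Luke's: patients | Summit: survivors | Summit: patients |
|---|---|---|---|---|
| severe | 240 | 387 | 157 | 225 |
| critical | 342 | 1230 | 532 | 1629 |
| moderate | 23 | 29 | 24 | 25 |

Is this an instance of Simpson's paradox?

Severe: St. Luke's 240/387 = 62.0%, Summit 157/225 = 69.8% → Summit
Critical: St. Luke's 342/1230 = 27.8%, Summit 532/1629 = 32.7% → Summit
Moderate: St. Luke's 23/29 = 79.3%, Summit 24/25 = 96.0% → Summit
Overall: St. Luke's 605/1646 = 36.8%, Summit 713/1879 = 37.9% → Summit
Summit wins overall and in every case group — no reversal.

No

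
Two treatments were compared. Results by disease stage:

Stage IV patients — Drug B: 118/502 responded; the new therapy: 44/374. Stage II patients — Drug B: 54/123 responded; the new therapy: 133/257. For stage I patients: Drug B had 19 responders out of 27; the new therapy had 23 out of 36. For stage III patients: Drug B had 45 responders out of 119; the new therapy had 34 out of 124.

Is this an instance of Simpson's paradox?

No

Stage IV: Drug B 118/502 = 23.5%, the new therapy 44/374 = 11.8% → Drug B
Stage II: Drug B 54/123 = 43.9%, the new therapy 133/257 = 51.8% → the new therapy
Stage I: Drug B 19/27 = 70.4%, the new therapy 23/36 = 63.9% → Drug B
Stage III: Drug B 45/119 = 37.8%, the new therapy 34/124 = 27.4% → Drug B
Overall: Drug B 236/771 = 30.6%, the new therapy 234/791 = 29.6% → Drug B
Neither sweeps: Drug B wins 3 of 4 groups, the new therapy wins 1. Drug B wins overall but not every group — no Simpson reversal.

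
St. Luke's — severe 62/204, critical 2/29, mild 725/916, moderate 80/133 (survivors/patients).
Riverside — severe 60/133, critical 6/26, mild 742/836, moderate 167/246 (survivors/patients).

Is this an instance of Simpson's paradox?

Severe: St. Luke's 62/204 = 30.4%, Riverside 60/133 = 45.1% → Riverside
Critical: St. Luke's 2/29 = 6.9%, Riverside 6/26 = 23.1% → Riverside
Mild: St. Luke's 725/916 = 79.1%, Riverside 742/836 = 88.8% → Riverside
Moderate: St. Luke's 80/133 = 60.2%, Riverside 167/246 = 67.9% → Riverside
Overall: St. Luke's 869/1282 = 67.8%, Riverside 975/1241 = 78.6% → Riverside
Riverside wins overall and in every case group — no reversal.

No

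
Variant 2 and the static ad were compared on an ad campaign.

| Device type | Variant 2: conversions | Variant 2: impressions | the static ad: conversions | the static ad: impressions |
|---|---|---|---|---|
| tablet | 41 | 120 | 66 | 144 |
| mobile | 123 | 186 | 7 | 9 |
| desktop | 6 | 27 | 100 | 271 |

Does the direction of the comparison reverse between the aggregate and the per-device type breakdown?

Tablet: Variant 2 41/120 = 34.2%, the static ad 66/144 = 45.8% → the static ad
Mobile: Variant 2 123/186 = 66.1%, the static ad 7/9 = 77.8% → the static ad
Desktop: Variant 2 6/27 = 22.2%, the static ad 100/271 = 36.9% → the static ad
Overall: Variant 2 170/333 = 51.1%, the static ad 173/424 = 40.8% → Variant 2
The static ad wins each device group but Variant 2 wins overall — the comparison reverses. The static ad's impressions skew toward desktop, which has a lower base rate.

Yes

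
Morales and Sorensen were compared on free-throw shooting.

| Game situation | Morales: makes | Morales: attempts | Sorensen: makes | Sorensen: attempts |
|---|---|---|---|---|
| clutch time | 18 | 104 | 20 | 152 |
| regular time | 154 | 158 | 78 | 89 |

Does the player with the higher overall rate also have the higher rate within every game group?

Clutch time: Morales 18/104 = 17.3%, Sorensen 20/152 = 13.2% → Morales
Regular time: Morales 154/158 = 97.5%, Sorensen 78/89 = 87.6% → Morales
Overall: Morales 172/262 = 65.6%, Sorensen 98/241 = 40.7% → Morales
Morales wins overall and in every game group — no reversal.

Yes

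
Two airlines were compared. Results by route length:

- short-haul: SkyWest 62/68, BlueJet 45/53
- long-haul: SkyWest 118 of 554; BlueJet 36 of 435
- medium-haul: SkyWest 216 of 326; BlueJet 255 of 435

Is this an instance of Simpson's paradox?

No

Short-haul: SkyWest 62/68 = 91.2%, BlueJet 45/53 = 84.9% → SkyWest
Long-haul: SkyWest 118/554 = 21.3%, BlueJet 36/435 = 8.3% → SkyWest
Medium-haul: SkyWest 216/326 = 66.3%, BlueJet 255/435 = 58.6% → SkyWest
Overall: SkyWest 396/948 = 41.8%, BlueJet 336/923 = 36.4% → SkyWest
SkyWest wins overall and in every route group — no reversal.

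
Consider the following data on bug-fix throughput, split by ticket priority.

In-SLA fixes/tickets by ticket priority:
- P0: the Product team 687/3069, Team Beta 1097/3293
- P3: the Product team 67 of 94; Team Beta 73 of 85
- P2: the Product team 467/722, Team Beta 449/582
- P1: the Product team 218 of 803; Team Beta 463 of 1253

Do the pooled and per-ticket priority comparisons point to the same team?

Yes

P0: the Product team 687/3069 = 22.4%, Team Beta 1097/3293 = 33.3% → Team Beta
P3: the Product team 67/94 = 71.3%, Team Beta 73/85 = 85.9% → Team Beta
P2: the Product team 467/722 = 64.7%, Team Beta 449/582 = 77.1% → Team Beta
P1: the Product team 218/803 = 27.1%, Team Beta 463/1253 = 37.0% → Team Beta
Overall: the Product team 1439/4688 = 30.7%, Team Beta 2082/5213 = 39.9% → Team Beta
Team Beta wins overall and in every ticket group — no reversal.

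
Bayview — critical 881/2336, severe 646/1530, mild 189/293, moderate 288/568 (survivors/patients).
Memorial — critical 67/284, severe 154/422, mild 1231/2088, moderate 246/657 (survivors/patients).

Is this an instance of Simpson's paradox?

Critical: Bayview 881/2336 = 37.7%, Memorial 67/284 = 23.6% → Bayview
Severe: Bayview 646/1530 = 42.2%, Memorial 154/422 = 36.5% → Bayview
Mild: Bayview 189/293 = 64.5%, Memorial 1231/2088 = 59.0% → Bayview
Moderate: Bayview 288/568 = 50.7%, Memorial 246/657 = 37.4% → Bayview
Overall: Bayview 2004/4727 = 42.4%, Memorial 1698/3451 = 49.2% → Memorial
Bayview wins each case group but Memorial wins overall — the comparison reverses. Bayview's patients skew toward critical, which has a lower base rate.

Yes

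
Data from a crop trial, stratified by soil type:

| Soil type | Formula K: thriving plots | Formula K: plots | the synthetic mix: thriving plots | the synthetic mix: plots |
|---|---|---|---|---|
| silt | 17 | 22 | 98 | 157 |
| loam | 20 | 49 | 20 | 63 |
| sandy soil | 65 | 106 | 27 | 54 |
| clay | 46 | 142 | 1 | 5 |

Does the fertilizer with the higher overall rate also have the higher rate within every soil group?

No

Silt: Formula K 17/22 = 77.3%, the synthetic mix 98/157 = 62.4% → Formula K
Loam: Formula K 20/49 = 40.8%, the synthetic mix 20/63 = 31.7% → Formula K
Sandy soil: Formula K 65/106 = 61.3%, the synthetic mix 27/54 = 50.0% → Formula K
Clay: Formula K 46/142 = 32.4%, the synthetic mix 1/5 = 20.0% → Formula K
Overall: Formula K 148/319 = 46.4%, the synthetic mix 146/279 = 52.3% → the synthetic mix
Formula K wins each soil group but the synthetic mix wins overall — the comparison reverses. Formula K's plots skew toward clay, which has a lower base rate.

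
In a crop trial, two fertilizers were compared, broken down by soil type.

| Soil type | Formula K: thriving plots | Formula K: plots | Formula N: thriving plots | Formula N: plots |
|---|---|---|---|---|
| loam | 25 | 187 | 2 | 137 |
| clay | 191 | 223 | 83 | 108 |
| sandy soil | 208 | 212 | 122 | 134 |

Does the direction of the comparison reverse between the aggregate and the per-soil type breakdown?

No

Loam: Formula K 25/187 = 13.4%, Formula N 2/137 = 1.5% → Formula K
Clay: Formula K 191/223 = 85.7%, Formula N 83/108 = 76.9% → Formula K
Sandy soil: Formula K 208/212 = 98.1%, Formula N 122/134 = 91.0% → Formula K
Overall: Formula K 424/622 = 68.2%, Formula N 207/379 = 54.6% → Formula K
Formula K wins overall and in every soil group — no reversal.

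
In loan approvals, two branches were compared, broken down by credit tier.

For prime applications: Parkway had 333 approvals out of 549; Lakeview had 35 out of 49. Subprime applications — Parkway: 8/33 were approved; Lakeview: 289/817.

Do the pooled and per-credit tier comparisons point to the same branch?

No

Prime: Parkway 333/549 = 60.7%, Lakeview 35/49 = 71.4% → Lakeview
Subprime: Parkway 8/33 = 24.2%, Lakeview 289/817 = 35.4% → Lakeview
Overall: Parkway 341/582 = 58.6%, Lakeview 324/866 = 37.4% → Parkway
Lakeview wins each credit group but Parkway wins overall — the comparison reverses. Lakeview's applications skew toward subprime, which has a lower base rate.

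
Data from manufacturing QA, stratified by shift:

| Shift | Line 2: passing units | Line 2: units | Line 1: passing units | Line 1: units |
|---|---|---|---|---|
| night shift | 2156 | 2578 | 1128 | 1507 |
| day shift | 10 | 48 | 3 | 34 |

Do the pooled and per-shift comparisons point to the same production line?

Yes

Night shift: Line 2 2156/2578 = 83.6%, Line 1 1128/1507 = 74.9% → Line 2
Day shift: Line 2 10/48 = 20.8%, Line 1 3/34 = 8.8% → Line 2
Overall: Line 2 2166/2626 = 82.5%, Line 1 1131/1541 = 73.4% → Line 2
Line 2 wins overall and in every shift group — no reversal.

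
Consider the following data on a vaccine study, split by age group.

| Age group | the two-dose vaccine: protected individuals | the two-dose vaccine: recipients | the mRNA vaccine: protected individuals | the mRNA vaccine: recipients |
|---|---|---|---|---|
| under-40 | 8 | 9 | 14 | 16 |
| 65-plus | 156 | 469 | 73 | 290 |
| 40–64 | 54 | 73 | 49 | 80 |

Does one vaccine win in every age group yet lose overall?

Under-40: the two-dose vaccine 8/9 = 88.9%, the mRNA vaccine 14/16 = 87.5% → the two-dose vaccine
65-plus: the two-dose vaccine 156/469 = 33.3%, the mRNA vaccine 73/290 = 25.2% → the two-dose vaccine
40–64: the two-dose vaccine 54/73 = 74.0%, the mRNA vaccine 49/80 = 61.2% → the two-dose vaccine
Overall: the two-dose vaccine 218/551 = 39.6%, the mRNA vaccine 136/386 = 35.2% → the two-dose vaccine
The two-dose vaccine wins overall and in every age group — no reversal.

No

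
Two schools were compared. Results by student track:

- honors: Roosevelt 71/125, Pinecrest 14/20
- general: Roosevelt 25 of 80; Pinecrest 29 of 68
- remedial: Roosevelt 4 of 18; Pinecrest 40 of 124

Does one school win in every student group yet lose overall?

Yes

Honors: Roosevelt 71/125 = 56.8%, Pinecrest 14/20 = 70.0% → Pinecrest
General: Roosevelt 25/80 = 31.2%, Pinecrest 29/68 = 42.6% → Pinecrest
Remedial: Roosevelt 4/18 = 22.2%, Pinecrest 40/124 = 32.3% → Pinecrest
Overall: Roosevelt 100/223 = 44.8%, Pinecrest 83/212 = 39.2% → Roosevelt
Pinecrest wins each student group but Roosevelt wins overall — the comparison reverses. Pinecrest's students skew toward remedial, which has a lower base rate.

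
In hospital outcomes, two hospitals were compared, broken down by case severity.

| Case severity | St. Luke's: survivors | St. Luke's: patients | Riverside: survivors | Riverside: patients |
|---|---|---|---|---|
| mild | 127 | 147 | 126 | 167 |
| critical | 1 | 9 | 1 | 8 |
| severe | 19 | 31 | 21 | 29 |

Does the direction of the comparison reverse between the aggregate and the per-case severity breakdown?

Mild: St. Luke's 127/147 = 86.4%, Riverside 126/167 = 75.4% → St. Luke's
Critical: St. Luke's 1/9 = 11.1%, Riverside 1/8 = 12.5% → Riverside
Severe: St. Luke's 19/31 = 61.3%, Riverside 21/29 = 72.4% → Riverside
Overall: St. Luke's 147/187 = 78.6%, Riverside 148/204 = 72.5% → St. Luke's
Neither sweeps: St. Luke's wins 1 of 3 groups, Riverside wins 2. St. Luke's wins overall but not every group — no Simpson reversal.

No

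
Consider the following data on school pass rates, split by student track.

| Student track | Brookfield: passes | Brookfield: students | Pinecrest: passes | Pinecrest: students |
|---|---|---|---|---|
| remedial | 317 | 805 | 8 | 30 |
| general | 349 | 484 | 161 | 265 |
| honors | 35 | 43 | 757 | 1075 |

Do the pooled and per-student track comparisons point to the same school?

No

Remedial: Brookfield 317/805 = 39.4%, Pinecrest 8/30 = 26.7% → Brookfield
General: Brookfield 349/484 = 72.1%, Pinecrest 161/265 = 60.8% → Brookfield
Honors: Brookfield 35/43 = 81.4%, Pinecrest 757/1075 = 70.4% → Brookfield
Overall: Brookfield 701/1332 = 52.6%, Pinecrest 926/1370 = 67.6% → Pinecrest
Brookfield wins each student group but Pinecrest wins overall — the comparison reverses. Brookfield's students skew toward remedial, which has a lower base rate.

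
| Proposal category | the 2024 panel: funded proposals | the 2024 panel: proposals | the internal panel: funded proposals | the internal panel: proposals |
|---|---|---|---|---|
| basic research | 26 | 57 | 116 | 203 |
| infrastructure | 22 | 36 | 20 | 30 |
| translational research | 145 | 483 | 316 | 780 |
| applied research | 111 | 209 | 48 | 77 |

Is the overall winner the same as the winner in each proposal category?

Basic research: the 2024 panel 26/57 = 45.6%, the internal panel 116/203 = 57.1% → the internal panel
Infrastructure: the 2024 panel 22/36 = 61.1%, the internal panel 20/30 = 66.7% → the internal panel
Translational research: the 2024 panel 145/483 = 30.0%, the internal panel 316/780 = 40.5% → the internal panel
Applied research: the 2024 panel 111/209 = 53.1%, the internal panel 48/77 = 62.3% → the internal panel
Overall: the 2024 panel 304/785 = 38.7%, the internal panel 500/1090 = 45.9% → the internal panel
The internal panel wins overall and in every proposal group — no reversal.

Yes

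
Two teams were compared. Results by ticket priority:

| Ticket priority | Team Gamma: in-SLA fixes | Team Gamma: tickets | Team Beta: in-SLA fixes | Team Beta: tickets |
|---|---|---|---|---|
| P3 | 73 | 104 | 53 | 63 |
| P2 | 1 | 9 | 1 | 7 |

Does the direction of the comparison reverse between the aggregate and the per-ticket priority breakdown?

No

P3: Team Gamma 73/104 = 70.2%, Team Beta 53/63 = 84.1% → Team Beta
P2: Team Gamma 1/9 = 11.1%, Team Beta 1/7 = 14.3% → Team Beta
Overall: Team Gamma 74/113 = 65.5%, Team Beta 54/70 = 77.1% → Team Beta
Team Beta wins overall and in every ticket group — no reversal.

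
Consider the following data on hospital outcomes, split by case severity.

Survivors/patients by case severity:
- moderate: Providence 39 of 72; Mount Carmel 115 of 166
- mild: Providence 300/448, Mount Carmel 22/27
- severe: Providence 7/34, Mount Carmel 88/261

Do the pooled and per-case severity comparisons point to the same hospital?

Moderate: Providence 39/72 = 54.2%, Mount Carmel 115/166 = 69.3% → Mount Carmel
Mild: Providence 300/448 = 67.0%, Mount Carmel 22/27 = 81.5% → Mount Carmel
Severe: Providence 7/34 = 20.6%, Mount Carmel 88/261 = 33.7% → Mount Carmel
Overall: Providence 346/554 = 62.5%, Mount Carmel 225/454 = 49.6% → Providence
Mount Carmel wins each case group but Providence wins overall — the comparison reverses. Mount Carmel's patients skew toward severe, which has a lower base rate.

No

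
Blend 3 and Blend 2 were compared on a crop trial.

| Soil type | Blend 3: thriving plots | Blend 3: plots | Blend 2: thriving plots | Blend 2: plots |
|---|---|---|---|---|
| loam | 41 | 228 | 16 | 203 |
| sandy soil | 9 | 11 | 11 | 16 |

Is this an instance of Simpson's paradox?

No

Loam: Blend 3 41/228 = 18.0%, Blend 2 16/203 = 7.9% → Blend 3
Sandy soil: Blend 3 9/11 = 81.8%, Blend 2 11/16 = 68.8% → Blend 3
Overall: Blend 3 50/239 = 20.9%, Blend 2 27/219 = 12.3% → Blend 3
Blend 3 wins overall and in every soil group — no reversal.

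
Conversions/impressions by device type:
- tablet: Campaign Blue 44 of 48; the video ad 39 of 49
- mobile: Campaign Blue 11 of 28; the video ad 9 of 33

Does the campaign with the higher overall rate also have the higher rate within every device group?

Tablet: Campaign Blue 44/48 = 91.7%, the video ad 39/49 = 79.6% → Campaign Blue
Mobile: Campaign Blue 11/28 = 39.3%, the video ad 9/33 = 27.3% → Campaign Blue
Overall: Campaign Blue 55/76 = 72.4%, the video ad 48/82 = 58.5% → Campaign Blue
Campaign Blue wins overall and in every device group — no reversal.

Yes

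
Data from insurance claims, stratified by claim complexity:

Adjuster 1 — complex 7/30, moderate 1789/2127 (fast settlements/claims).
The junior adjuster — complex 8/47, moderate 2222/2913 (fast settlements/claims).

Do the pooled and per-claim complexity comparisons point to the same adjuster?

Complex: Adjuster 1 7/30 = 23.3%, the junior adjuster 8/47 = 17.0% → Adjuster 1
Moderate: Adjuster 1 1789/2127 = 84.1%, the junior adjuster 2222/2913 = 76.3% → Adjuster 1
Overall: Adjuster 1 1796/2157 = 83.3%, the junior adjuster 2230/2960 = 75.3% → Adjuster 1
Adjuster 1 wins overall and in every claim group — no reversal.

Yes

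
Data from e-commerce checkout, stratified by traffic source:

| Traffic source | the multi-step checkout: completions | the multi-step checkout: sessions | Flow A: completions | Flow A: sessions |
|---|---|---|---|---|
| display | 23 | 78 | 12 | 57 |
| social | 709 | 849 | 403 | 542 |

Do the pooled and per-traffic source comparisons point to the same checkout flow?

Display: the multi-step checkout 23/78 = 29.5%, Flow A 12/57 = 21.1% → the multi-step checkout
Social: the multi-step checkout 709/849 = 83.5%, Flow A 403/542 = 74.4% → the multi-step checkout
Overall: the multi-step checkout 732/927 = 79.0%, Flow A 415/599 = 69.3% → the multi-step checkout
The multi-step checkout wins overall and in every traffic group — no reversal.

Yes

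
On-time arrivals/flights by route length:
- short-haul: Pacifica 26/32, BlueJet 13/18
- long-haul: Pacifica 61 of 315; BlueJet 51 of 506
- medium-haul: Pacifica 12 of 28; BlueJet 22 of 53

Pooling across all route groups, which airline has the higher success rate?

Pacifica

Short-haul: Pacifica 26/32 = 81.2%, BlueJet 13/18 = 72.2% → Pacifica
Long-haul: Pacifica 61/315 = 19.4%, BlueJet 51/506 = 10.1% → Pacifica
Medium-haul: Pacifica 12/28 = 42.9%, BlueJet 22/53 = 41.5% → Pacifica
Overall: Pacifica 99/375 = 26.4%, BlueJet 86/577 = 14.9% → Pacifica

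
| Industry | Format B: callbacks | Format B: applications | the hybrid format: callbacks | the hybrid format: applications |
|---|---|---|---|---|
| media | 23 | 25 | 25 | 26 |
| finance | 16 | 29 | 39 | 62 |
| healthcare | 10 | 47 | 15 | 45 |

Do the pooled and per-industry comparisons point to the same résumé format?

Media: Format B 23/25 = 92.0%, the hybrid format 25/26 = 96.2% → the hybrid format
Finance: Format B 16/29 = 55.2%, the hybrid format 39/62 = 62.9% → the hybrid format
Healthcare: Format B 10/47 = 21.3%, the hybrid format 15/45 = 33.3% → the hybrid format
Overall: Format B 49/101 = 48.5%, the hybrid format 79/133 = 59.4% → the hybrid format
The hybrid format wins overall and in every industry group — no reversal.

Yes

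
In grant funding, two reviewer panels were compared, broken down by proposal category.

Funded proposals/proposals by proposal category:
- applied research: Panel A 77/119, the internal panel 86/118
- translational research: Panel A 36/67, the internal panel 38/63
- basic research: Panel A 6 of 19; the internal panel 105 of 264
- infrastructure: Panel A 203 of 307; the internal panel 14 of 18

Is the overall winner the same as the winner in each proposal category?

Applied research: Panel A 77/119 = 64.7%, the internal panel 86/118 = 72.9% → the internal panel
Translational research: Panel A 36/67 = 53.7%, the internal panel 38/63 = 60.3% → the internal panel
Basic research: Panel A 6/19 = 31.6%, the internal panel 105/264 = 39.8% → the internal panel
Infrastructure: Panel A 203/307 = 66.1%, the internal panel 14/18 = 77.8% → the internal panel
Overall: Panel A 322/512 = 62.9%, the internal panel 243/463 = 52.5% → Panel A
The internal panel wins each proposal group but Panel A wins overall — the comparison reverses. The internal panel's proposals skew toward basic research, which has a lower base rate.

No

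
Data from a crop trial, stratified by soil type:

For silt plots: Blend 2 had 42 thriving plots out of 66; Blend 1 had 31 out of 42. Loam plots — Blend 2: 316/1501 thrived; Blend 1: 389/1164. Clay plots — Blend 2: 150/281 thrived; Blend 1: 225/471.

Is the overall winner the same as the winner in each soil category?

Silt: Blend 2 42/66 = 63.6%, Blend 1 31/42 = 73.8% → Blend 1
Loam: Blend 2 316/1501 = 21.1%, Blend 1 389/1164 = 33.4% → Blend 1
Clay: Blend 2 150/281 = 53.4%, Blend 1 225/471 = 47.8% → Blend 2
Overall: Blend 2 508/1848 = 27.5%, Blend 1 645/1677 = 38.5% → Blend 1
Neither sweeps: Blend 2 wins 1 of 3 groups, Blend 1 wins 2. Blend 1 wins overall but not every group — no Simpson reversal.

No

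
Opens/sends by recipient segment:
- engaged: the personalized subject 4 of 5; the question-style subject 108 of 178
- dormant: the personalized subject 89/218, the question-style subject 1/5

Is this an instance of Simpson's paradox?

Engaged: the personalized subject 4/5 = 80.0%, the question-style subject 108/178 = 60.7% → the personalized subject
Dormant: the personalized subject 89/218 = 40.8%, the question-style subject 1/5 = 20.0% → the personalized subject
Overall: the personalized subject 93/223 = 41.7%, the question-style subject 109/183 = 59.6% → the question-style subject
The personalized subject wins each recipient group but the question-style subject wins overall — the comparison reverses. The personalized subject's sends skew toward dormant, which has a lower base rate.

Yes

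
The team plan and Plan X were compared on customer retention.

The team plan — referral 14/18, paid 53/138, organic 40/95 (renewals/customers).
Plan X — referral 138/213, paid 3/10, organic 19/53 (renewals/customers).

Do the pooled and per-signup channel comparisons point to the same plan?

No

Referral: the team plan 14/18 = 77.8%, Plan X 138/213 = 64.8% → the team plan
Paid: the team plan 53/138 = 38.4%, Plan X 3/10 = 30.0% → the team plan
Organic: the team plan 40/95 = 42.1%, Plan X 19/53 = 35.8% → the team plan
Overall: the team plan 107/251 = 42.6%, Plan X 160/276 = 58.0% → Plan X
The team plan wins each signup group but Plan X wins overall — the comparison reverses. The team plan's customers skew toward paid, which has a lower base rate.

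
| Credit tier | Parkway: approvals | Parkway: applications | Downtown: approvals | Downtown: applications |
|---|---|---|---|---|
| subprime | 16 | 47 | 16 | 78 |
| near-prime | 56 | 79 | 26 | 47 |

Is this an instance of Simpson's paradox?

No

Subprime: Parkway 16/47 = 34.0%, Downtown 16/78 = 20.5% → Parkway
Near-prime: Parkway 56/79 = 70.9%, Downtown 26/47 = 55.3% → Parkway
Overall: Parkway 72/126 = 57.1%, Downtown 42/125 = 33.6% → Parkway
Parkway wins overall and in every credit group — no reversal.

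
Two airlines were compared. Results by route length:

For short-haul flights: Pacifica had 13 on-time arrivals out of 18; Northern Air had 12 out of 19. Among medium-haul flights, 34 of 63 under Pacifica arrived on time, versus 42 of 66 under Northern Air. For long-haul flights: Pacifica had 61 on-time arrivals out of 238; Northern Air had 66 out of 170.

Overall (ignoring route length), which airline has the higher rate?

Short-haul: Pacifica 13/18 = 72.2%, Northern Air 12/19 = 63.2% → Pacifica
Medium-haul: Pacifica 34/63 = 54.0%, Northern Air 42/66 = 63.6% → Northern Air
Long-haul: Pacifica 61/238 = 25.6%, Northern Air 66/170 = 38.8% → Northern Air
Overall: Pacifica 108/319 = 33.9%, Northern Air 120/255 = 47.1% → Northern Air
(Neither sweeps every route group, but Northern Air has the higher pooled rate.)

Northern Air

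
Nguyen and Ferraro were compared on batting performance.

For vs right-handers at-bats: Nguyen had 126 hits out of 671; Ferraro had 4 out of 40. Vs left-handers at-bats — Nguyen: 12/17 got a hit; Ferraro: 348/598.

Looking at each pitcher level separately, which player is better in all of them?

Nguyen

Vs right-handers: Nguyen 126/671 = 18.8%, Ferraro 4/40 = 10.0% → Nguyen
Vs left-handers: Nguyen 12/17 = 70.6%, Ferraro 348/598 = 58.2% → Nguyen
Nguyen has the higher rate in both groups.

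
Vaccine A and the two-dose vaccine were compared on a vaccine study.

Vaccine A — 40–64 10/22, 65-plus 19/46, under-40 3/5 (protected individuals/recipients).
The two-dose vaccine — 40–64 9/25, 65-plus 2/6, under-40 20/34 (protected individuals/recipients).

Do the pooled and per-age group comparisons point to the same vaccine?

No

40–64: Vaccine A 10/22 = 45.5%, the two-dose vaccine 9/25 = 36.0% → Vaccine A
65-plus: Vaccine A 19/46 = 41.3%, the two-dose vaccine 2/6 = 33.3% → Vaccine A
Under-40: Vaccine A 3/5 = 60.0%, the two-dose vaccine 20/34 = 58.8% → Vaccine A
Overall: Vaccine A 32/73 = 43.8%, the two-dose vaccine 31/65 = 47.7% → the two-dose vaccine
Vaccine A wins each age group but the two-dose vaccine wins overall — the comparison reverses. Vaccine A's recipients skew toward 65-plus, which has a lower base rate.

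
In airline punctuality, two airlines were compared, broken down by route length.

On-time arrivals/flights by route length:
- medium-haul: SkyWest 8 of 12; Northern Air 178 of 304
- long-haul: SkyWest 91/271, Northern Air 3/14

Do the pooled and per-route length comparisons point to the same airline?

No

Medium-haul: SkyWest 8/12 = 66.7%, Northern Air 178/304 = 58.6% → SkyWest
Long-haul: SkyWest 91/271 = 33.6%, Northern Air 3/14 = 21.4% → SkyWest
Overall: SkyWest 99/283 = 35.0%, Northern Air 181/318 = 56.9% → Northern Air
SkyWest wins each route group but Northern Air wins overall — the comparison reverses. SkyWest's flights skew toward long-haul, which has a lower base rate.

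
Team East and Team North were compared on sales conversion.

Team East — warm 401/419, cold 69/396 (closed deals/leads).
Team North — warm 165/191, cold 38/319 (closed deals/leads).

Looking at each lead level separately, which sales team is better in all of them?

Team East

Warm: Team East 401/419 = 95.7%, Team North 165/191 = 86.4% → Team East
Cold: Team East 69/396 = 17.4%, Team North 38/319 = 11.9% → Team East
Team East has the higher rate in both groups.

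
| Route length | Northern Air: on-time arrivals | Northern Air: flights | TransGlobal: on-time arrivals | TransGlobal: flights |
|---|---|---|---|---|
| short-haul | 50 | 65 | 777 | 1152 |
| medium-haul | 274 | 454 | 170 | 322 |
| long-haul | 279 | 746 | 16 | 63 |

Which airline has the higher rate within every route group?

Northern Air

Short-haul: Northern Air 50/65 = 76.9%, TransGlobal 777/1152 = 67.4% → Northern Air
Medium-haul: Northern Air 274/454 = 60.4%, TransGlobal 170/322 = 52.8% → Northern Air
Long-haul: Northern Air 279/746 = 37.4%, TransGlobal 16/63 = 25.4% → Northern Air
Northern Air has the higher rate in all 3 groups.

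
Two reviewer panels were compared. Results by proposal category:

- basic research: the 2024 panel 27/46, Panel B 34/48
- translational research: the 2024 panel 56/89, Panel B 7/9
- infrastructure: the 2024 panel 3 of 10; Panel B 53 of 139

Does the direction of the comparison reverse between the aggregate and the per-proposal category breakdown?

Basic research: the 2024 panel 27/46 = 58.7%, Panel B 34/48 = 70.8% → Panel B
Translational research: the 2024 panel 56/89 = 62.9%, Panel B 7/9 = 77.8% → Panel B
Infrastructure: the 2024 panel 3/10 = 30.0%, Panel B 53/139 = 38.1% → Panel B
Overall: the 2024 panel 86/145 = 59.3%, Panel B 94/196 = 48.0% → the 2024 panel
Panel B wins each proposal group but the 2024 panel wins overall — the comparison reverses. Panel B's proposals skew toward infrastructure, which has a lower base rate.

Yes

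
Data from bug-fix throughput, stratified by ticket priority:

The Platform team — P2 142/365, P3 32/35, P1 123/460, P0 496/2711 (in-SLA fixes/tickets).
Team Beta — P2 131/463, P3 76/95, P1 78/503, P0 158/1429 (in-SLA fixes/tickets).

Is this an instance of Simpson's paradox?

No

P2: the Platform team 142/365 = 38.9%, Team Beta 131/463 = 28.3% → the Platform team
P3: the Platform team 32/35 = 91.4%, Team Beta 76/95 = 80.0% → the Platform team
P1: the Platform team 123/460 = 26.7%, Team Beta 78/503 = 15.5% → the Platform team
P0: the Platform team 496/2711 = 18.3%, Team Beta 158/1429 = 11.1% → the Platform team
Overall: the Platform team 793/3571 = 22.2%, Team Beta 443/2490 = 17.8% → the Platform team
The Platform team wins overall and in every ticket group — no reversal.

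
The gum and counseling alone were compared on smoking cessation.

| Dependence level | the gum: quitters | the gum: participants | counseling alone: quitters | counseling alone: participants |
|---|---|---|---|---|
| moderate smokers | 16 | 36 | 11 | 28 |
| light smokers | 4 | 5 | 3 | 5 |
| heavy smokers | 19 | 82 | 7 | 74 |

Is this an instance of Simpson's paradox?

Moderate smokers: the gum 16/36 = 44.4%, counseling alone 11/28 = 39.3% → the gum
Light smokers: the gum 4/5 = 80.0%, counseling alone 3/5 = 60.0% → the gum
Heavy smokers: the gum 19/82 = 23.2%, counseling alone 7/74 = 9.5% → the gum
Overall: the gum 39/123 = 31.7%, counseling alone 21/107 = 19.6% → the gum
The gum wins overall and in every dependence group — no reversal.

No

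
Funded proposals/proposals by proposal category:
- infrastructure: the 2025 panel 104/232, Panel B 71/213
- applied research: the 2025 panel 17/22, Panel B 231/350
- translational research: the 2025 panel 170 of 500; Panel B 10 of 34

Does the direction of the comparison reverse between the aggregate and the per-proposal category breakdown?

Yes

Infrastructure: the 2025 panel 104/232 = 44.8%, Panel B 71/213 = 33.3% → the 2025 panel
Applied research: the 2025 panel 17/22 = 77.3%, Panel B 231/350 = 66.0% → the 2025 panel
Translational research: the 2025 panel 170/500 = 34.0%, Panel B 10/34 = 29.4% → the 2025 panel
Overall: the 2025 panel 291/754 = 38.6%, Panel B 312/597 = 52.3% → Panel B
The 2025 panel wins each proposal group but Panel B wins overall — the comparison reverses. The 2025 panel's proposals skew toward translational research, which has a lower base rate.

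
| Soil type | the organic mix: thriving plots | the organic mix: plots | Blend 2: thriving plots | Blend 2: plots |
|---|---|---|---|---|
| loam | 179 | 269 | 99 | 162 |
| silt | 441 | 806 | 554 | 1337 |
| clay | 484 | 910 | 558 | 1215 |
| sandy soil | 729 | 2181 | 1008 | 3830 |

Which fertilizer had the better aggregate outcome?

the organic mix

Loam: the organic mix 179/269 = 66.5%, Blend 2 99/162 = 61.1% → the organic mix
Silt: the organic mix 441/806 = 54.7%, Blend 2 554/1337 = 41.4% → the organic mix
Clay: the organic mix 484/910 = 53.2%, Blend 2 558/1215 = 45.9% → the organic mix
Sandy soil: the organic mix 729/2181 = 33.4%, Blend 2 1008/3830 = 26.3% → the organic mix
Overall: the organic mix 1833/4166 = 44.0%, Blend 2 2219/6544 = 33.9% → the organic mix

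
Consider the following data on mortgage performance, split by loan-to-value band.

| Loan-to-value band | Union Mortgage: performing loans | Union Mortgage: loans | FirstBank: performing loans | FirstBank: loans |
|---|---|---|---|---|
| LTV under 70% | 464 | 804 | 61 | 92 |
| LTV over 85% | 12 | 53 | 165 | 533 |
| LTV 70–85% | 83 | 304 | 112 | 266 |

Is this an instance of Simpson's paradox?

LTV under 70%: Union Mortgage 464/804 = 57.7%, FirstBank 61/92 = 66.3% → FirstBank
LTV over 85%: Union Mortgage 12/53 = 22.6%, FirstBank 165/533 = 31.0% → FirstBank
LTV 70–85%: Union Mortgage 83/304 = 27.3%, FirstBank 112/266 = 42.1% → FirstBank
Overall: Union Mortgage 559/1161 = 48.1%, FirstBank 338/891 = 37.9% → Union Mortgage
FirstBank wins each loan-to-value group but Union Mortgage wins overall — the comparison reverses. FirstBank's loans skew toward LTV over 85%, which has a lower base rate.

Yes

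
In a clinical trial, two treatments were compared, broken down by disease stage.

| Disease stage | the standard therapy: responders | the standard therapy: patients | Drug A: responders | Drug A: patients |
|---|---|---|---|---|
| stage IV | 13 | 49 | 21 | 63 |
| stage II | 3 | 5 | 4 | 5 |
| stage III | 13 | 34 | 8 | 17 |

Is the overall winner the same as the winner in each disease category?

Yes

Stage IV: the standard therapy 13/49 = 26.5%, Drug A 21/63 = 33.3% → Drug A
Stage II: the standard therapy 3/5 = 60.0%, Drug A 4/5 = 80.0% → Drug A
Stage III: the standard therapy 13/34 = 38.2%, Drug A 8/17 = 47.1% → Drug A
Overall: the standard therapy 29/88 = 33.0%, Drug A 33/85 = 38.8% → Drug A
Drug A wins overall and in every disease group — no reversal.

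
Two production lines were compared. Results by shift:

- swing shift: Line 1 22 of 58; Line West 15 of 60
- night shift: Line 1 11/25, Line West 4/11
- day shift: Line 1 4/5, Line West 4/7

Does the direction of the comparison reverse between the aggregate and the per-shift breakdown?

Swing shift: Line 1 22/58 = 37.9%, Line West 15/60 = 25.0% → Line 1
Night shift: Line 1 11/25 = 44.0%, Line West 4/11 = 36.4% → Line 1
Day shift: Line 1 4/5 = 80.0%, Line West 4/7 = 57.1% → Line 1
Overall: Line 1 37/88 = 42.0%, Line West 23/78 = 29.5% → Line 1
Line 1 wins overall and in every shift group — no reversal.

No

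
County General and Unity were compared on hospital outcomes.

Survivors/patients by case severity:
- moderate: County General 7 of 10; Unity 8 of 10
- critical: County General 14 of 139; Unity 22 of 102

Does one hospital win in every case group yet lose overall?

No

Moderate: County General 7/10 = 70.0%, Unity 8/10 = 80.0% → Unity
Critical: County General 14/139 = 10.1%, Unity 22/102 = 21.6% → Unity
Overall: County General 21/149 = 14.1%, Unity 30/112 = 26.8% → Unity
Unity wins overall and in every case group — no reversal.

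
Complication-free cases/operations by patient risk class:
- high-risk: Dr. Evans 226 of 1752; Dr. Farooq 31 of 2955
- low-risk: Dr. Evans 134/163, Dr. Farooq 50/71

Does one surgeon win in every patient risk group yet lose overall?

High-risk: Dr. Evans 226/1752 = 12.9%, Dr. Farooq 31/2955 = 1.0% → Dr. Evans
Low-risk: Dr. Evans 134/163 = 82.2%, Dr. Farooq 50/71 = 70.4% → Dr. Evans
Overall: Dr. Evans 360/1915 = 18.8%, Dr. Farooq 81/3026 = 2.7% → Dr. Evans
Dr. Evans wins overall and in every patient risk group — no reversal.

No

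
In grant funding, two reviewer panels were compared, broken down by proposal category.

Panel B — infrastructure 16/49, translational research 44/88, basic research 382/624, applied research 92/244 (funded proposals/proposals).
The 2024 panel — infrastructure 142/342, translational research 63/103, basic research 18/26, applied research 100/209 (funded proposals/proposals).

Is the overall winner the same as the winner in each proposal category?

No

Infrastructure: Panel B 16/49 = 32.7%, the 2024 panel 142/342 = 41.5% → the 2024 panel
Translational research: Panel B 44/88 = 50.0%, the 2024 panel 63/103 = 61.2% → the 2024 panel
Basic research: Panel B 382/624 = 61.2%, the 2024 panel 18/26 = 69.2% → the 2024 panel
Applied research: Panel B 92/244 = 37.7%, the 2024 panel 100/209 = 47.8% → the 2024 panel
Overall: Panel B 534/1005 = 53.1%, the 2024 panel 323/680 = 47.5% → Panel B
The 2024 panel wins each proposal group but Panel B wins overall — the comparison reverses. The 2024 panel's proposals skew toward infrastructure, which has a lower base rate.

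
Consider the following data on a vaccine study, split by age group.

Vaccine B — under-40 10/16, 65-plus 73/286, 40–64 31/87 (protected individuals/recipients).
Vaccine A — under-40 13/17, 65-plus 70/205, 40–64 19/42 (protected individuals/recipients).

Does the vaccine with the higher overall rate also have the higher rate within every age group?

Under-40: Vaccine B 10/16 = 62.5%, Vaccine A 13/17 = 76.5% → Vaccine A
65-plus: Vaccine B 73/286 = 25.5%, Vaccine A 70/205 = 34.1% → Vaccine A
40–64: Vaccine B 31/87 = 35.6%, Vaccine A 19/42 = 45.2% → Vaccine A
Overall: Vaccine B 114/389 = 29.3%, Vaccine A 102/264 = 38.6% → Vaccine A
Vaccine A wins overall and in every age group — no reversal.

Yes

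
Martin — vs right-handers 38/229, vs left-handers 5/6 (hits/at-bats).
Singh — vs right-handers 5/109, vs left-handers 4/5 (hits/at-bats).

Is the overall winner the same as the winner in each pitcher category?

Yes

Vs right-handers: Martin 38/229 = 16.6%, Singh 5/109 = 4.6% → Martin
Vs left-handers: Martin 5/6 = 83.3%, Singh 4/5 = 80.0% → Martin
Overall: Martin 43/235 = 18.3%, Singh 9/114 = 7.9% → Martin
Martin wins overall and in every pitcher group — no reversal.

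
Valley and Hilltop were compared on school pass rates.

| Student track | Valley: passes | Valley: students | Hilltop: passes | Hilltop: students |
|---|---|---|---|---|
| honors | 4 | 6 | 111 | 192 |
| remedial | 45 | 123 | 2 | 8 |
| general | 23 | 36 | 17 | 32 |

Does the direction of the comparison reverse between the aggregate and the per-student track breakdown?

Honors: Valley 4/6 = 66.7%, Hilltop 111/192 = 57.8% → Valley
Remedial: Valley 45/123 = 36.6%, Hilltop 2/8 = 25.0% → Valley
General: Valley 23/36 = 63.9%, Hilltop 17/32 = 53.1% → Valley
Overall: Valley 72/165 = 43.6%, Hilltop 130/232 = 56.0% → Hilltop
Valley wins each student group but Hilltop wins overall — the comparison reverses. Valley's students skew toward remedial, which has a lower base rate.

Yes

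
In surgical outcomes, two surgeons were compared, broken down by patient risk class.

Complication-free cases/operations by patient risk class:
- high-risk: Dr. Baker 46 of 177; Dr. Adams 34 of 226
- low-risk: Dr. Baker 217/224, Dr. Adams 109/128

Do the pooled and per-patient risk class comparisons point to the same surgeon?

Yes

High-risk: Dr. Baker 46/177 = 26.0%, Dr. Adams 34/226 = 15.0% → Dr. Baker
Low-risk: Dr. Baker 217/224 = 96.9%, Dr. Adams 109/128 = 85.2% → Dr. Baker
Overall: Dr. Baker 263/401 = 65.6%, Dr. Adams 143/354 = 40.4% → Dr. Baker
Dr. Baker wins overall and in every patient risk group — no reversal.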